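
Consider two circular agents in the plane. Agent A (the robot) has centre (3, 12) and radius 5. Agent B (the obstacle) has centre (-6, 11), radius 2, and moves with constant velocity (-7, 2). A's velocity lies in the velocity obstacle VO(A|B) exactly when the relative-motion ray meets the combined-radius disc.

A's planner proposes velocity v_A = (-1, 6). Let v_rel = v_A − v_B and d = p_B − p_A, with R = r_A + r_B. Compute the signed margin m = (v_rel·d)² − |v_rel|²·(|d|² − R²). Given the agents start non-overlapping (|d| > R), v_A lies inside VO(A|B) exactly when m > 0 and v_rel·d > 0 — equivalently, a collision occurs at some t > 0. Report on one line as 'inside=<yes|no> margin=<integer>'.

d = (-9, -1),  |d|² = 82;  R = 5+2 = 7,  c = 82−7² = 33
v_rel = (6, 4),  |v_rel|² = 52;  v_rel·d = (6)·(-9) + (4)·(-1) = -58
52·t² + 116·t + 33 = 0  ⇒  m = (-58)² − 52·33 = 1648
m = 1648 > 0,  v_rel·d = -58 < 0  ⇒  outside

inside=no margin=1648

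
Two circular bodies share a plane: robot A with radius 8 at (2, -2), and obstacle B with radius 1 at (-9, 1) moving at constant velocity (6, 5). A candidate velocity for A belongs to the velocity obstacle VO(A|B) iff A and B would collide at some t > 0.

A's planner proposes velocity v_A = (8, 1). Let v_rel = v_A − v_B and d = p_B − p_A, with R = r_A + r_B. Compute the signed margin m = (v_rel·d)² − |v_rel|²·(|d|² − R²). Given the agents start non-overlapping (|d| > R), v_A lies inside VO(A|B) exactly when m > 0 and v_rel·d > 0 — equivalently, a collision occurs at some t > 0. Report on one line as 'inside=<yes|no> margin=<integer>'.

d = (-11, 3),  |d|² = 130;  R = 8+1 = 9,  c = 130−9² = 49
v_rel = (2, -4),  |v_rel|² = 20;  v_rel·d = (2)·(-11) + (-4)·(3) = -34
20·t² + 68·t + 49 = 0  ⇒  m = (-34)² − 20·49 = 176
m = 176 > 0,  v_rel·d = -34 < 0  ⇒  outside

inside=no margin=176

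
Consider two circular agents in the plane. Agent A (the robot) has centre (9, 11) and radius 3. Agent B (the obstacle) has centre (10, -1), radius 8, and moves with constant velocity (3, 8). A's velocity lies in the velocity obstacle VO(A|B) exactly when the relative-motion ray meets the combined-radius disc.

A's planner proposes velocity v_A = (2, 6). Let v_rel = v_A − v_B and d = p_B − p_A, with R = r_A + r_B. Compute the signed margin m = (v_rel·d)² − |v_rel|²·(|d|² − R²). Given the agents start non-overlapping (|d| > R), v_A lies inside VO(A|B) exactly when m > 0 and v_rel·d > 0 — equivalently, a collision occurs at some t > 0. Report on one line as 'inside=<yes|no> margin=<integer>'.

d = (1, -12),  |d|² = 145;  R = 3+8 = 11,  c = 145−11² = 24
v_rel = (-1, -2),  |v_rel|² = 5;  v_rel·d = (-1)·(1) + (-2)·(-12) = 23
5·t² − 46·t + 24 = 0  ⇒  m = 23² − 5·24 = 409
m = 409 > 0,  v_rel·d = 23 > 0  ⇒  inside

inside=yes margin=409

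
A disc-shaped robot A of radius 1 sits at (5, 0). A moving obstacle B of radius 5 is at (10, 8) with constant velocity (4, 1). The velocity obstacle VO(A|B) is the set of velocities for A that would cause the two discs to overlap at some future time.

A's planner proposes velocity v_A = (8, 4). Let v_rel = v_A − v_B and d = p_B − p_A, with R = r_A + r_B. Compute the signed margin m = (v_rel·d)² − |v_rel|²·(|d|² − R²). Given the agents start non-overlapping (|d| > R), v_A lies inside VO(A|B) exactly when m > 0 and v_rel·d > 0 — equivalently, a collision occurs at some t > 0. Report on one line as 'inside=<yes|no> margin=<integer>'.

d = (5, 8),  |d|² = 89;  R = 1+5 = 6,  c = 89−6² = 53
v_rel = (4, 3),  |v_rel|² = 25;  v_rel·d = (4)·(5) + (3)·(8) = 44
25·t² − 88·t + 53 = 0  ⇒  m = 44² − 25·53 = 611
m = 611 > 0,  v_rel·d = 44 > 0  ⇒  inside

inside=yes margin=611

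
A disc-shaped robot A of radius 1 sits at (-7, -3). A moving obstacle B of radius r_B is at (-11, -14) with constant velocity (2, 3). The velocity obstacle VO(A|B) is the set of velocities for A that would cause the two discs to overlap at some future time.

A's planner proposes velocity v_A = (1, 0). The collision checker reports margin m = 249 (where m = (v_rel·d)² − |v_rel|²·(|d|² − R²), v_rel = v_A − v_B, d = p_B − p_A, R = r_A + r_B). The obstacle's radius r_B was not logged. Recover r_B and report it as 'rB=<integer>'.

m = 249
d = (-4, -11);  v_rel = (-1, -3),  |v_rel|² = 10
v_rel×d = (-1)·(-11) − (-3)·(-4) = -1
since m = R²·10 − (-1)²:  R² = (1 + 249) / 10 = 25
R = √25 = 5  ⇒  r_B = 5 − 1 = 4

rB=4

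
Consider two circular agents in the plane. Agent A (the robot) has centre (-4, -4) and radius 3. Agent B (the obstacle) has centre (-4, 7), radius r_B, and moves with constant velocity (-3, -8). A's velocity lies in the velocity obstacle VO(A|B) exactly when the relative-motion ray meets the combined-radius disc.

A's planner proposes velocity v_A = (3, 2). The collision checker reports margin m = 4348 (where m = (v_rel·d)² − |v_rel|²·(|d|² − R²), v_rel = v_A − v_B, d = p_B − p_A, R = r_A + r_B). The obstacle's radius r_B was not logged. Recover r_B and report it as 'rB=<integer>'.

m = 4348
d = (0, 11);  v_rel = (6, 10),  |v_rel|² = 136
v_rel×d = (6)·(11) − (10)·(0) = 66
since m = R²·136 − 66²:  R² = (4356 + 4348) / 136 = 64
R = √64 = 8  ⇒  r_B = 8 − 3 = 5

rB=5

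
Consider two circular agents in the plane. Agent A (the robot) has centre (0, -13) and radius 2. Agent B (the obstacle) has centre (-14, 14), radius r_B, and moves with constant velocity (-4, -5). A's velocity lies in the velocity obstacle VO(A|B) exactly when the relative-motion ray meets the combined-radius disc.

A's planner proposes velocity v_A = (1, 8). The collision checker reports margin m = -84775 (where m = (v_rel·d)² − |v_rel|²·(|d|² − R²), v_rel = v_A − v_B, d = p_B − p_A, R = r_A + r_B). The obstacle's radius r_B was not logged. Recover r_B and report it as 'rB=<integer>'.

m = -84775
d = (-14, 27);  v_rel = (5, 13),  |v_rel|² = 194
v_rel×d = (5)·(27) − (13)·(-14) = 317
since m = R²·194 − 317²:  R² = (100489 + -84775) / 194 = 81
R = √81 = 9  ⇒  r_B = 9 − 2 = 7

rB=7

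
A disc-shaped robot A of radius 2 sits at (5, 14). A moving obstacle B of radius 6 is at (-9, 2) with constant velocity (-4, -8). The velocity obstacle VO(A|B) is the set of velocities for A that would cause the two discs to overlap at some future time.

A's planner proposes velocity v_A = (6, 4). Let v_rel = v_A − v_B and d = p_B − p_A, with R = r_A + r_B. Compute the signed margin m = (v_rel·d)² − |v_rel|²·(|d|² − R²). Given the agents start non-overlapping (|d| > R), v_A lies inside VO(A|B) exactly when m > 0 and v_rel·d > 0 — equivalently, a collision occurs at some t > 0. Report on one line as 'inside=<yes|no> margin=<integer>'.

d = (-14, -12),  |d|² = 340;  R = 2+6 = 8,  c = 340−8² = 276
v_rel = (10, 12),  |v_rel|² = 244;  v_rel·d = (10)·(-14) + (12)·(-12) = -284
244·t² + 568·t + 276 = 0  ⇒  m = (-284)² − 244·276 = 13312
m = 13312 > 0,  v_rel·d = -284 < 0  ⇒  outside

inside=no margin=13312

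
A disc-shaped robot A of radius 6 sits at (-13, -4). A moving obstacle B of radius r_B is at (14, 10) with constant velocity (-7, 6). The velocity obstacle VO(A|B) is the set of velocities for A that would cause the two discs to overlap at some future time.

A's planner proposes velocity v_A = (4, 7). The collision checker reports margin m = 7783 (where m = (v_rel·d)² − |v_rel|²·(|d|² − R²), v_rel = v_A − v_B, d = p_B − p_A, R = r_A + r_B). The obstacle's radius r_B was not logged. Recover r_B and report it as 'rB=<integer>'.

m = 7783
d = (27, 14);  v_rel = (11, 1),  |v_rel|² = 122
v_rel×d = (11)·(14) − (1)·(27) = 127
since m = R²·122 − 127²:  R² = (16129 + 7783) / 122 = 196
R = √196 = 14  ⇒  r_B = 14 − 6 = 8

rB=8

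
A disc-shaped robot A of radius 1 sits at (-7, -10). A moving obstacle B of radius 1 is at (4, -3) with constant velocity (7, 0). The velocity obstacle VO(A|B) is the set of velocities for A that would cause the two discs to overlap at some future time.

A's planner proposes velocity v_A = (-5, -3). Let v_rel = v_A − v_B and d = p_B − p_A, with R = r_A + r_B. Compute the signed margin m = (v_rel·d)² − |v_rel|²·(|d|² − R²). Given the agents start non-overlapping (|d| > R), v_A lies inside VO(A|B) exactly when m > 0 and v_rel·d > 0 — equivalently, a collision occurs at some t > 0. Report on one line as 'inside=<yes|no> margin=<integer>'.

d = (11, 7),  |d|² = 170;  R = 1+1 = 2,  c = 170−2² = 166
v_rel = (-12, -3),  |v_rel|² = 153;  v_rel·d = (-12)·(11) + (-3)·(7) = -153
153·t² + 306·t + 166 = 0  ⇒  m = (-153)² − 153·166 = -1989
m = -1989 < 0,  v_rel·d = -153 < 0  ⇒  outside

inside=no margin=-1989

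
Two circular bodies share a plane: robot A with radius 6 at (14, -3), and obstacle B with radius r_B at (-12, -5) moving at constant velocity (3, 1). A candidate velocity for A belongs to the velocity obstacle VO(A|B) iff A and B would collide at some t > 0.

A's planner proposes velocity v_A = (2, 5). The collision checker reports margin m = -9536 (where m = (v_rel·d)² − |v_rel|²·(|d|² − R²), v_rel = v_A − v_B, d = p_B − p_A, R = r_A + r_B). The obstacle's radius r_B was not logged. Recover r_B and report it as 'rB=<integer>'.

m = -9536
d = (-26, -2);  v_rel = (-1, 4),  |v_rel|² = 17
v_rel×d = (-1)·(-2) − (4)·(-26) = 106
since m = R²·17 − 106²:  R² = (11236 + -9536) / 17 = 100
R = √100 = 10  ⇒  r_B = 10 − 6 = 4

rB=4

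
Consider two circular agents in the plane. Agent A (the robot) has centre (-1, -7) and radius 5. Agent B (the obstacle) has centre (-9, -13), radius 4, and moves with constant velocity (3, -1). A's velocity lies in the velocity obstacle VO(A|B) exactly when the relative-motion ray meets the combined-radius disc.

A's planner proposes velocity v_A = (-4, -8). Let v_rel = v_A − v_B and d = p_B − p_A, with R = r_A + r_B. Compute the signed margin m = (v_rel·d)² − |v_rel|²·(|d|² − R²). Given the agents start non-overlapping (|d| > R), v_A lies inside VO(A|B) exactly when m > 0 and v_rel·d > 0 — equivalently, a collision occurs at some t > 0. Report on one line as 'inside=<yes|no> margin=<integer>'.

d = (-8, -6),  |d|² = 100;  R = 5+4 = 9,  c = 100−9² = 19
v_rel = (-7, -7),  |v_rel|² = 98;  v_rel·d = (-7)·(-8) + (-7)·(-6) = 98
98·t² − 196·t + 19 = 0  ⇒  m = 98² − 98·19 = 7742
m = 7742 > 0,  v_rel·d = 98 > 0  ⇒  inside

inside=yes margin=7742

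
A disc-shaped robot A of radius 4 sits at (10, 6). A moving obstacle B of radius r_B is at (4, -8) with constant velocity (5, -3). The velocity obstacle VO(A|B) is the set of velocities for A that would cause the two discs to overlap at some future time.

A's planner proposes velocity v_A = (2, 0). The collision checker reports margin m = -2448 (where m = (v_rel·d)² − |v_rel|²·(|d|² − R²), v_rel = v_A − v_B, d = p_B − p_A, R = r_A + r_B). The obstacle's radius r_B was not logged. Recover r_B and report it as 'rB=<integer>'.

m = -2448
d = (-6, -14);  v_rel = (-3, 3),  |v_rel|² = 18
v_rel×d = (-3)·(-14) − (3)·(-6) = 60
since m = R²·18 − 60²:  R² = (3600 + -2448) / 18 = 64
R = √64 = 8  ⇒  r_B = 8 − 4 = 4

rB=4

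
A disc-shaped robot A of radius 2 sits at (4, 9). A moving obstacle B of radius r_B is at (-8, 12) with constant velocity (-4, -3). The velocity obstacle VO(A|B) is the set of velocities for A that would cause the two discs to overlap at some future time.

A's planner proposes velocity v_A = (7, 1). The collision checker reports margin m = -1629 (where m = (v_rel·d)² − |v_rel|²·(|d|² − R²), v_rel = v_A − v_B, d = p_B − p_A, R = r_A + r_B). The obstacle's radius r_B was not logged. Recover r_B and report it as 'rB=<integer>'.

m = -1629
d = (-12, 3);  v_rel = (11, 4),  |v_rel|² = 137
v_rel×d = (11)·(3) − (4)·(-12) = 81
since m = R²·137 − 81²:  R² = (6561 + -1629) / 137 = 36
R = √36 = 6  ⇒  r_B = 6 − 2 = 4

rB=4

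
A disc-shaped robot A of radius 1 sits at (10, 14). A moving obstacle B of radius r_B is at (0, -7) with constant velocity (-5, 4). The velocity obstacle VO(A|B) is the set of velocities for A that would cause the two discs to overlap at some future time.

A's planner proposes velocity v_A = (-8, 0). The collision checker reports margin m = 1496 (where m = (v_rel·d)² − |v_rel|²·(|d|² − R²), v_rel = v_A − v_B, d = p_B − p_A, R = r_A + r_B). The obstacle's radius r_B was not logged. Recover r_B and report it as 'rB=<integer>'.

m = 1496
d = (-10, -21);  v_rel = (-3, -4),  |v_rel|² = 25
v_rel×d = (-3)·(-21) − (-4)·(-10) = 23
since m = R²·25 − 23²:  R² = (529 + 1496) / 25 = 81
R = √81 = 9  ⇒  r_B = 9 − 1 = 8

rB=8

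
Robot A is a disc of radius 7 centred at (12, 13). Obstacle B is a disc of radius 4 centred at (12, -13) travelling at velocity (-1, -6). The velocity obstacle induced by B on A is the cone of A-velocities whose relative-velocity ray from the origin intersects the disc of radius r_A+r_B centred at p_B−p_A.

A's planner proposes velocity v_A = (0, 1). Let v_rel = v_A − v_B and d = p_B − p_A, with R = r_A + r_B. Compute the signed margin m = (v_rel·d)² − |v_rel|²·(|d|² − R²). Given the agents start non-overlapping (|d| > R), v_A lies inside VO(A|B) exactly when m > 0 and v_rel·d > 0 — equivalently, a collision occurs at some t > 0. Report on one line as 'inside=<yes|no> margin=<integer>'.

d = (0, -26),  |d|² = 676;  R = 7+4 = 11,  c = 676−11² = 555
v_rel = (1, 7),  |v_rel|² = 50;  v_rel·d = (1)·(0) + (7)·(-26) = -182
50·t² + 364·t + 555 = 0  ⇒  m = (-182)² − 50·555 = 5374
m = 5374 > 0,  v_rel·d = -182 < 0  ⇒  outside

inside=no margin=5374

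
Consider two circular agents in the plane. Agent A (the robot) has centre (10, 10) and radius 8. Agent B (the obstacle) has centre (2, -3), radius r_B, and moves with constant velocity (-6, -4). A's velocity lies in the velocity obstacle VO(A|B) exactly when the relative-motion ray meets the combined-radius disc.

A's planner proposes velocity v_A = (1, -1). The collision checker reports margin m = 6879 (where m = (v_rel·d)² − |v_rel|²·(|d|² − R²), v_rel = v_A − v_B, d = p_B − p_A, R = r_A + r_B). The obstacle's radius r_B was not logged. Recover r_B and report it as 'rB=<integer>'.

m = 6879
d = (-8, -13);  v_rel = (7, 3),  |v_rel|² = 58
v_rel×d = (7)·(-13) − (3)·(-8) = -67
since m = R²·58 − (-67)²:  R² = (4489 + 6879) / 58 = 196
R = √196 = 14  ⇒  r_B = 14 − 8 = 6

rB=6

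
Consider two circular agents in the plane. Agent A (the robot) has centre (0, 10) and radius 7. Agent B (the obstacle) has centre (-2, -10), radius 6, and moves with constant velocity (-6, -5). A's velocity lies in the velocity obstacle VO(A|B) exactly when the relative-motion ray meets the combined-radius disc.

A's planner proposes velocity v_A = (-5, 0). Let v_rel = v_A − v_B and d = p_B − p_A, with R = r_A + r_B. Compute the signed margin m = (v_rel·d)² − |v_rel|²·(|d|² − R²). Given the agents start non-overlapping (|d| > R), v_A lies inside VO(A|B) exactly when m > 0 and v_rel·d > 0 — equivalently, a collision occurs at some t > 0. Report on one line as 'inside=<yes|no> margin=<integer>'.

d = (-2, -20),  |d|² = 404;  R = 7+6 = 13,  c = 404−13² = 235
v_rel = (1, 5),  |v_rel|² = 26;  v_rel·d = (1)·(-2) + (5)·(-20) = -102
26·t² + 204·t + 235 = 0  ⇒  m = (-102)² − 26·235 = 4294
m = 4294 > 0,  v_rel·d = -102 < 0  ⇒  outside

inside=no margin=4294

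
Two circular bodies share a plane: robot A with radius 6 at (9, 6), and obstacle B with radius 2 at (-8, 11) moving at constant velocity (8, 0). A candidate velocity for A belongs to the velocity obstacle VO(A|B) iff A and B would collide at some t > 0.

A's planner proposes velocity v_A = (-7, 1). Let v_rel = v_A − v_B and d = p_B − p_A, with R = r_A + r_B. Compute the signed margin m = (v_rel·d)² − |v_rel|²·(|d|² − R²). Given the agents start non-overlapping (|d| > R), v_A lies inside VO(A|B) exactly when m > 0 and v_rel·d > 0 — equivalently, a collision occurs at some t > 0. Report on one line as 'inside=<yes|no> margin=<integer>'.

d = (-17, 5),  |d|² = 314;  R = 6+2 = 8,  c = 314−8² = 250
v_rel = (-15, 1),  |v_rel|² = 226;  v_rel·d = (-15)·(-17) + (1)·(5) = 260
226·t² − 520·t + 250 = 0  ⇒  m = 260² − 226·250 = 11100
m = 11100 > 0,  v_rel·d = 260 > 0  ⇒  inside

inside=yes margin=11100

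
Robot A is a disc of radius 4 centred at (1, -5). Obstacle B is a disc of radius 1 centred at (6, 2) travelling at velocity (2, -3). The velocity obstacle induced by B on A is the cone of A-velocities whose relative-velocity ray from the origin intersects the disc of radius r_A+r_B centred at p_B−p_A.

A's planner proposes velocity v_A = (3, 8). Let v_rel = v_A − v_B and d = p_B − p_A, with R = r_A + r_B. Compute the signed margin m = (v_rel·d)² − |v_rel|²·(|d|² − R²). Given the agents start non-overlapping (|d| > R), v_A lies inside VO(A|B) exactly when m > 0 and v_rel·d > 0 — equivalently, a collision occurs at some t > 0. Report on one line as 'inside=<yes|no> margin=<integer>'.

d = (5, 7),  |d|² = 74;  R = 4+1 = 5,  c = 74−5² = 49
v_rel = (1, 11),  |v_rel|² = 122;  v_rel·d = (1)·(5) + (11)·(7) = 82
122·t² − 164·t + 49 = 0  ⇒  m = 82² − 122·49 = 746
m = 746 > 0,  v_rel·d = 82 > 0  ⇒  inside

inside=yes margin=746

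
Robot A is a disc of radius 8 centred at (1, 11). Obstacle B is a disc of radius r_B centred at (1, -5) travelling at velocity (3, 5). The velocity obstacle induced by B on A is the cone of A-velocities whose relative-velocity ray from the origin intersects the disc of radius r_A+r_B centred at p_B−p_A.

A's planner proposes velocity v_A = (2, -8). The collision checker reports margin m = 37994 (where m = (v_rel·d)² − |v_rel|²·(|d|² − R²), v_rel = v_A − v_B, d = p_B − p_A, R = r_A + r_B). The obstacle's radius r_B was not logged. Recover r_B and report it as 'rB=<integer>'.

m = 37994
d = (0, -16);  v_rel = (-1, -13),  |v_rel|² = 170
v_rel×d = (-1)·(-16) − (-13)·(0) = 16
since m = R²·170 − 16²:  R² = (256 + 37994) / 170 = 225
R = √225 = 15  ⇒  r_B = 15 − 8 = 7

rB=7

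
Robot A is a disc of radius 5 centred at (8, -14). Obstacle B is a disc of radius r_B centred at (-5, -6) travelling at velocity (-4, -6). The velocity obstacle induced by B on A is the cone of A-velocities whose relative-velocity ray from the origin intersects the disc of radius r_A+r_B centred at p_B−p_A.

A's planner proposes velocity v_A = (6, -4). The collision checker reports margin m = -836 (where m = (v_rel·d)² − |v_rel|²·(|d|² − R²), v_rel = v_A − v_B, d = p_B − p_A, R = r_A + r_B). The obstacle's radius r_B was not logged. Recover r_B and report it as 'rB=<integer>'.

m = -836
d = (-13, 8);  v_rel = (10, 2),  |v_rel|² = 104
v_rel×d = (10)·(8) − (2)·(-13) = 106
since m = R²·104 − 106²:  R² = (11236 + -836) / 104 = 100
R = √100 = 10  ⇒  r_B = 10 − 5 = 5

rB=5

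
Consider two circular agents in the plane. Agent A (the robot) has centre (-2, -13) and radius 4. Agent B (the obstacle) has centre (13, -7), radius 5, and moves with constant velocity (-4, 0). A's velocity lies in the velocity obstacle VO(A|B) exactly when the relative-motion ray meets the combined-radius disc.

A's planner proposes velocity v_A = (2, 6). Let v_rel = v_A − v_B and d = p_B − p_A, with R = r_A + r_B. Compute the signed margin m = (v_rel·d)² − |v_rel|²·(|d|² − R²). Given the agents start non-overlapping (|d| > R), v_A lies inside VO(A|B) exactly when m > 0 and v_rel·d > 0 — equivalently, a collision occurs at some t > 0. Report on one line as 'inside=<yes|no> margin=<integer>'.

d = (15, 6),  |d|² = 261;  R = 4+5 = 9,  c = 261−9² = 180
v_rel = (6, 6),  |v_rel|² = 72;  v_rel·d = (6)·(15) + (6)·(6) = 126
72·t² − 252·t + 180 = 0  ⇒  m = 126² − 72·180 = 2916
m = 2916 > 0,  v_rel·d = 126 > 0  ⇒  inside

inside=yes margin=2916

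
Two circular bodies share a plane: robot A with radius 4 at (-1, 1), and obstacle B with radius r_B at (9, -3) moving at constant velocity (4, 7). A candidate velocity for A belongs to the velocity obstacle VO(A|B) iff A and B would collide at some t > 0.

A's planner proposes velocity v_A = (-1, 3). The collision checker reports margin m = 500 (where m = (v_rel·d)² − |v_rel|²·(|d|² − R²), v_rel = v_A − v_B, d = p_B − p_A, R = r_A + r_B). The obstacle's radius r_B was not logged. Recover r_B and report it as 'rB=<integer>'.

m = 500
d = (10, -4);  v_rel = (-5, -4),  |v_rel|² = 41
v_rel×d = (-5)·(-4) − (-4)·(10) = 60
since m = R²·41 − 60²:  R² = (3600 + 500) / 41 = 100
R = √100 = 10  ⇒  r_B = 10 − 4 = 6

rB=6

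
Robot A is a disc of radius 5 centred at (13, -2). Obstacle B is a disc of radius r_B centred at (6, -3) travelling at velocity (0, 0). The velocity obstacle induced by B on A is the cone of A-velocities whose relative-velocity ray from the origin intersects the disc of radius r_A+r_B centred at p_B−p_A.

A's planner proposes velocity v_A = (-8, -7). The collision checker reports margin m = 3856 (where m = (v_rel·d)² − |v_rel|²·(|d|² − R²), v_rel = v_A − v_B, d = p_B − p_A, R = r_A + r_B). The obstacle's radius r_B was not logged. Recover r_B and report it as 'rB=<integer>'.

m = 3856
d = (-7, -1);  v_rel = (-8, -7),  |v_rel|² = 113
v_rel×d = (-8)·(-1) − (-7)·(-7) = -41
since m = R²·113 − (-41)²:  R² = (1681 + 3856) / 113 = 49
R = √49 = 7  ⇒  r_B = 7 − 5 = 2

rB=2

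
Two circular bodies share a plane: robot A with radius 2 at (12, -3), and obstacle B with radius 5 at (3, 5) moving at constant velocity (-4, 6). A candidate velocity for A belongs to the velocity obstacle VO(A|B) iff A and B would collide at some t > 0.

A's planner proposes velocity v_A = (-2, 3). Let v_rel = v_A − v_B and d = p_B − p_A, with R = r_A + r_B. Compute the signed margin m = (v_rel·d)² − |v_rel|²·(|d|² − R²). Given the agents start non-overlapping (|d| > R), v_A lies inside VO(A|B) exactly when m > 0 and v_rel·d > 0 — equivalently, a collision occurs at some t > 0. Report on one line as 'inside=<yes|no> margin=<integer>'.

d = (-9, 8),  |d|² = 145;  R = 2+5 = 7,  c = 145−7² = 96
v_rel = (2, -3),  |v_rel|² = 13;  v_rel·d = (2)·(-9) + (-3)·(8) = -42
13·t² + 84·t + 96 = 0  ⇒  m = (-42)² − 13·96 = 516
m = 516 > 0,  v_rel·d = -42 < 0  ⇒  outside

inside=no margin=516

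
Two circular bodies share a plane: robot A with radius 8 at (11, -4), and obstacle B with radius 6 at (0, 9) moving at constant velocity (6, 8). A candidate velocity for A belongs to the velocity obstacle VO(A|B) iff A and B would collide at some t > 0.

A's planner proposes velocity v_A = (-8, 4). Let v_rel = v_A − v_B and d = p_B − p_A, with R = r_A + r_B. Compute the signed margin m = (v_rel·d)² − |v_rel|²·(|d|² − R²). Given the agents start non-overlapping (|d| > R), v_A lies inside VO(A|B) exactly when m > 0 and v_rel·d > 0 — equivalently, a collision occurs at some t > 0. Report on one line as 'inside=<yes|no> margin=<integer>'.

d = (-11, 13),  |d|² = 290;  R = 8+6 = 14,  c = 290−14² = 94
v_rel = (-14, -4),  |v_rel|² = 212;  v_rel·d = (-14)·(-11) + (-4)·(13) = 102
212·t² − 204·t + 94 = 0  ⇒  m = 102² − 212·94 = -9524
m = -9524 < 0,  v_rel·d = 102 > 0  ⇒  outside

inside=no margin=-9524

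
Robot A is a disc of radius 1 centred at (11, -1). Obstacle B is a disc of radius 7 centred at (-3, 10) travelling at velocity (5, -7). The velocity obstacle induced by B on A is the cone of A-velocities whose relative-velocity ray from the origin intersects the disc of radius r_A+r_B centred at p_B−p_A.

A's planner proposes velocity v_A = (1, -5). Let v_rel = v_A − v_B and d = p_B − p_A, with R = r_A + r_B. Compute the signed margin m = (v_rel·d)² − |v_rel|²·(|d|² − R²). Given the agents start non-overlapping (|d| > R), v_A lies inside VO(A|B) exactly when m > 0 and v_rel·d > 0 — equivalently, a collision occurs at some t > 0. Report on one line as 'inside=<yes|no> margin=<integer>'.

d = (-14, 11),  |d|² = 317;  R = 1+7 = 8,  c = 317−8² = 253
v_rel = (-4, 2),  |v_rel|² = 20;  v_rel·d = (-4)·(-14) + (2)·(11) = 78
20·t² − 156·t + 253 = 0  ⇒  m = 78² − 20·253 = 1024
m = 1024 > 0,  v_rel·d = 78 > 0  ⇒  inside

inside=yes margin=1024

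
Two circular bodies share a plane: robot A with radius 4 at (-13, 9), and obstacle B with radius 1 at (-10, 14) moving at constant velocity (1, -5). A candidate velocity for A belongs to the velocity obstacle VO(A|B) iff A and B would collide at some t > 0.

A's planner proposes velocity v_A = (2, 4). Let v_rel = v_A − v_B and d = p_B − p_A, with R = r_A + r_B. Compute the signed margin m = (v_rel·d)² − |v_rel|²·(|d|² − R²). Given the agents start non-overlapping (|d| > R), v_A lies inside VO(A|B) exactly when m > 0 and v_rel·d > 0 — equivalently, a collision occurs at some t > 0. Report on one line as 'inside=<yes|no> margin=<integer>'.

d = (3, 5),  |d|² = 34;  R = 4+1 = 5,  c = 34−5² = 9
v_rel = (1, 9),  |v_rel|² = 82;  v_rel·d = (1)·(3) + (9)·(5) = 48
82·t² − 96·t + 9 = 0  ⇒  m = 48² − 82·9 = 1566
m = 1566 > 0,  v_rel·d = 48 > 0  ⇒  inside

inside=yes margin=1566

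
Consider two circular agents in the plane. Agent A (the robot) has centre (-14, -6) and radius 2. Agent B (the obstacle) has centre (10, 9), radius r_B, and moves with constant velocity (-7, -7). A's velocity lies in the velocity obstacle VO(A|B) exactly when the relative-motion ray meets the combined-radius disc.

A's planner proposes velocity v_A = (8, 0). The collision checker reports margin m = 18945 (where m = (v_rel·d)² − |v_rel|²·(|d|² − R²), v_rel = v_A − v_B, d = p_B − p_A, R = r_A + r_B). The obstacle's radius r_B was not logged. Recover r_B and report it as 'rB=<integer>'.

m = 18945
d = (24, 15);  v_rel = (15, 7),  |v_rel|² = 274
v_rel×d = (15)·(15) − (7)·(24) = 57
since m = R²·274 − 57²:  R² = (3249 + 18945) / 274 = 81
R = √81 = 9  ⇒  r_B = 9 − 2 = 7

rB=7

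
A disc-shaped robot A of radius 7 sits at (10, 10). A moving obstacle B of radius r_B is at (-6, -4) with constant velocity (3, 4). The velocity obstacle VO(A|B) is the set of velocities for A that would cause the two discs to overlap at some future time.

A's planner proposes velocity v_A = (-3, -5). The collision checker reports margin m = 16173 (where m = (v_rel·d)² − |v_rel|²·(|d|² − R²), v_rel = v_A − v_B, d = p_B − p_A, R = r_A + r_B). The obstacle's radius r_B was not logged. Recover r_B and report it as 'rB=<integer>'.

m = 16173
d = (-16, -14);  v_rel = (-6, -9),  |v_rel|² = 117
v_rel×d = (-6)·(-14) − (-9)·(-16) = -60
since m = R²·117 − (-60)²:  R² = (3600 + 16173) / 117 = 169
R = √169 = 13  ⇒  r_B = 13 − 7 = 6

rB=6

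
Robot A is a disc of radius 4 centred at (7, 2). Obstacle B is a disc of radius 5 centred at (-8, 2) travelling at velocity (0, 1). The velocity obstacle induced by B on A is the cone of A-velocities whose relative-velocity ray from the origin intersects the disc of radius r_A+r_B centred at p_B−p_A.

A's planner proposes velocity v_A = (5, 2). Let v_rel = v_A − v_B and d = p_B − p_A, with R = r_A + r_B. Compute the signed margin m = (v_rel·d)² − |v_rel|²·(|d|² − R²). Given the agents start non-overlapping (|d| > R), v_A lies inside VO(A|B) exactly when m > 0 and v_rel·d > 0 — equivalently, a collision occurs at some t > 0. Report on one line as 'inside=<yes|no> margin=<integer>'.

d = (-15, 0),  |d|² = 225;  R = 4+5 = 9,  c = 225−9² = 144
v_rel = (5, 1),  |v_rel|² = 26;  v_rel·d = (5)·(-15) + (1)·(0) = -75
26·t² + 150·t + 144 = 0  ⇒  m = (-75)² − 26·144 = 1881
m = 1881 > 0,  v_rel·d = -75 < 0  ⇒  outside

inside=no margin=1881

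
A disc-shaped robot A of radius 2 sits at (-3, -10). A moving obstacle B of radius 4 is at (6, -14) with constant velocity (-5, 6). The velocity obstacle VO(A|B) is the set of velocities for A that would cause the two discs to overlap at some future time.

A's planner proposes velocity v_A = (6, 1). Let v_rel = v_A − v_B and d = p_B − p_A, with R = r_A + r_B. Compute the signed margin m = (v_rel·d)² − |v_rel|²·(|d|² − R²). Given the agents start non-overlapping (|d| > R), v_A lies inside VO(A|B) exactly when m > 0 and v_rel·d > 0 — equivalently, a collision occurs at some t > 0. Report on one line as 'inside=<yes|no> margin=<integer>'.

d = (9, -4),  |d|² = 97;  R = 2+4 = 6,  c = 97−6² = 61
v_rel = (11, -5),  |v_rel|² = 146;  v_rel·d = (11)·(9) + (-5)·(-4) = 119
146·t² − 238·t + 61 = 0  ⇒  m = 119² − 146·61 = 5255
m = 5255 > 0,  v_rel·d = 119 > 0  ⇒  inside

inside=yes margin=5255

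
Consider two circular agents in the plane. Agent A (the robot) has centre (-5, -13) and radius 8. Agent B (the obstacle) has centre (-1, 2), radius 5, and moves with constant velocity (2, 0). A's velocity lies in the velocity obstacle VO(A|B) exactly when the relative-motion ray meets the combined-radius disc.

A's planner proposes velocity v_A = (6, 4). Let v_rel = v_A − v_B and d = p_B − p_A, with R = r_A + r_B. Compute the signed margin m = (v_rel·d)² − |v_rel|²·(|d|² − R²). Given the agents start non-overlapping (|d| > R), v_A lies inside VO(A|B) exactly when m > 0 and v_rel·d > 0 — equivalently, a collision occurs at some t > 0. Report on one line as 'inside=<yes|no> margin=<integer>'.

d = (4, 15),  |d|² = 241;  R = 8+5 = 13,  c = 241−13² = 72
v_rel = (4, 4),  |v_rel|² = 32;  v_rel·d = (4)·(4) + (4)·(15) = 76
32·t² − 152·t + 72 = 0  ⇒  m = 76² − 32·72 = 3472
m = 3472 > 0,  v_rel·d = 76 > 0  ⇒  inside

inside=yes margin=3472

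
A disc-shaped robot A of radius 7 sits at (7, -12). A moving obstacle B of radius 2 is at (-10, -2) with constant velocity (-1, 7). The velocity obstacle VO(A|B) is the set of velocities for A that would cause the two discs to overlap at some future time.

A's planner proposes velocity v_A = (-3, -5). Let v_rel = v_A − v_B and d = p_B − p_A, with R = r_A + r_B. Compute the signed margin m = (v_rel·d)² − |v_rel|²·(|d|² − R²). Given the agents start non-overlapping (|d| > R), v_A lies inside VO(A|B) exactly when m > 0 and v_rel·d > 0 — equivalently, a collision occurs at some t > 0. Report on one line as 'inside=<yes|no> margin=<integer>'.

d = (-17, 10),  |d|² = 389;  R = 7+2 = 9,  c = 389−9² = 308
v_rel = (-2, -12),  |v_rel|² = 148;  v_rel·d = (-2)·(-17) + (-12)·(10) = -86
148·t² + 172·t + 308 = 0  ⇒  m = (-86)² − 148·308 = -38188
m = -38188 < 0,  v_rel·d = -86 < 0  ⇒  outside

inside=no margin=-38188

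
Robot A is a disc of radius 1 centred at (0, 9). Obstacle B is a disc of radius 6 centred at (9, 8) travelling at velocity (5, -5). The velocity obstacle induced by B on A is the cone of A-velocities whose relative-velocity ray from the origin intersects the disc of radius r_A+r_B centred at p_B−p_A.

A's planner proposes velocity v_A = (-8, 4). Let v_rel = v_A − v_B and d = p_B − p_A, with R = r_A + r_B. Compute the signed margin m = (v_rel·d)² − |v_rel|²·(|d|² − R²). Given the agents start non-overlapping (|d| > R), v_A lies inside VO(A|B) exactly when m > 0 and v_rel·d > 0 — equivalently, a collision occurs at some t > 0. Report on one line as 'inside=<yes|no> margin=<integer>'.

d = (9, -1),  |d|² = 82;  R = 1+6 = 7,  c = 82−7² = 33
v_rel = (-13, 9),  |v_rel|² = 250;  v_rel·d = (-13)·(9) + (9)·(-1) = -126
250·t² + 252·t + 33 = 0  ⇒  m = (-126)² − 250·33 = 7626
m = 7626 > 0,  v_rel·d = -126 < 0  ⇒  outside

inside=no margin=7626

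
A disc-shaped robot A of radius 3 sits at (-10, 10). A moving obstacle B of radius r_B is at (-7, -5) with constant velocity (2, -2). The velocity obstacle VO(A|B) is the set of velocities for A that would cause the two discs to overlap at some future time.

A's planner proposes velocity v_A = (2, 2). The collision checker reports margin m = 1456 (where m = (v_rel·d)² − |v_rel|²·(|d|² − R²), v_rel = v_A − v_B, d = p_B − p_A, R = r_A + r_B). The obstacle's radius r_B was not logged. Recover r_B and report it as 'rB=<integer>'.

m = 1456
d = (3, -15);  v_rel = (0, 4),  |v_rel|² = 16
v_rel×d = (0)·(-15) − (4)·(3) = -12
since m = R²·16 − (-12)²:  R² = (144 + 1456) / 16 = 100
R = √100 = 10  ⇒  r_B = 10 − 3 = 7

rB=7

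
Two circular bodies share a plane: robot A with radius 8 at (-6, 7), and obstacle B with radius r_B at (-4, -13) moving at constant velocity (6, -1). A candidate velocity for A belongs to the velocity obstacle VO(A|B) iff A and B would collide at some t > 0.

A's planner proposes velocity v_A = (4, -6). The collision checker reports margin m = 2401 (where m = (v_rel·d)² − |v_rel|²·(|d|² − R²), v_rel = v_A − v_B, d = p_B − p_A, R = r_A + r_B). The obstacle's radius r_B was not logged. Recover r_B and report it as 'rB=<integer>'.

m = 2401
d = (2, -20);  v_rel = (-2, -5),  |v_rel|² = 29
v_rel×d = (-2)·(-20) − (-5)·(2) = 50
since m = R²·29 − 50²:  R² = (2500 + 2401) / 29 = 169
R = √169 = 13  ⇒  r_B = 13 − 8 = 5

rB=5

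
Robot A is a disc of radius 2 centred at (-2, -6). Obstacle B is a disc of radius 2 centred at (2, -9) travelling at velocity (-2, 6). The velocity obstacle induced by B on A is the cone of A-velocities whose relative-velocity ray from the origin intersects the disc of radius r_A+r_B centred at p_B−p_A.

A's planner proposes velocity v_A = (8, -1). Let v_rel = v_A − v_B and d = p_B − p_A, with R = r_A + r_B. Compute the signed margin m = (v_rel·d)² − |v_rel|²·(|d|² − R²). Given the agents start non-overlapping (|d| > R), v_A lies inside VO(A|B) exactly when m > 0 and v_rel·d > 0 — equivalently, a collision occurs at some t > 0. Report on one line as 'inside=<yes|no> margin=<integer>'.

d = (4, -3),  |d|² = 25;  R = 2+2 = 4,  c = 25−4² = 9
v_rel = (10, -7),  |v_rel|² = 149;  v_rel·d = (10)·(4) + (-7)·(-3) = 61
149·t² − 122·t + 9 = 0  ⇒  m = 61² − 149·9 = 2380
m = 2380 > 0,  v_rel·d = 61 > 0  ⇒  inside

inside=yes margin=2380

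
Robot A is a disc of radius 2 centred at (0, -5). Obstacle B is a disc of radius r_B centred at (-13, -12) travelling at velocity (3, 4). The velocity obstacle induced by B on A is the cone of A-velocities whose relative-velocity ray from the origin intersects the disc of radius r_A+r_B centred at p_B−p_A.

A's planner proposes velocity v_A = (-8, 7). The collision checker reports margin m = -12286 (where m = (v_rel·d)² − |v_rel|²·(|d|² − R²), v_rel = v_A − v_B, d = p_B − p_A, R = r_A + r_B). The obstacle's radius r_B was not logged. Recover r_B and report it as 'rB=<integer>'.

m = -12286
d = (-13, -7);  v_rel = (-11, 3),  |v_rel|² = 130
v_rel×d = (-11)·(-7) − (3)·(-13) = 116
since m = R²·130 − 116²:  R² = (13456 + -12286) / 130 = 9
R = √9 = 3  ⇒  r_B = 3 − 2 = 1

rB=1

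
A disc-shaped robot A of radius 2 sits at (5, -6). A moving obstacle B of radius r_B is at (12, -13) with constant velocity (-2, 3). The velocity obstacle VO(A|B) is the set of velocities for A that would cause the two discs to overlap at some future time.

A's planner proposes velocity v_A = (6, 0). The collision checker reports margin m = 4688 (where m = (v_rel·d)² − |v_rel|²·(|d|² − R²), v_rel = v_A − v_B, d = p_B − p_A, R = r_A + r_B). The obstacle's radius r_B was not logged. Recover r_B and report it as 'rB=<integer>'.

m = 4688
d = (7, -7);  v_rel = (8, -3),  |v_rel|² = 73
v_rel×d = (8)·(-7) − (-3)·(7) = -35
since m = R²·73 − (-35)²:  R² = (1225 + 4688) / 73 = 81
R = √81 = 9  ⇒  r_B = 9 − 2 = 7

rB=7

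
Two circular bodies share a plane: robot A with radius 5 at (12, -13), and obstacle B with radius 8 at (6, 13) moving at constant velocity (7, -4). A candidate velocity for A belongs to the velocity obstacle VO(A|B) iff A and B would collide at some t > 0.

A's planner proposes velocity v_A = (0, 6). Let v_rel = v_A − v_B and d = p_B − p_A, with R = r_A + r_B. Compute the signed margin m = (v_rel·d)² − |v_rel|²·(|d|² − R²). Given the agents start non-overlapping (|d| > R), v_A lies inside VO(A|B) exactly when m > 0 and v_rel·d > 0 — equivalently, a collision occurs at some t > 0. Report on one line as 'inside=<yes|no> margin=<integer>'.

d = (-6, 26),  |d|² = 712;  R = 5+8 = 13,  c = 712−13² = 543
v_rel = (-7, 10),  |v_rel|² = 149;  v_rel·d = (-7)·(-6) + (10)·(26) = 302
149·t² − 604·t + 543 = 0  ⇒  m = 302² − 149·543 = 10297
m = 10297 > 0,  v_rel·d = 302 > 0  ⇒  inside

inside=yes margin=10297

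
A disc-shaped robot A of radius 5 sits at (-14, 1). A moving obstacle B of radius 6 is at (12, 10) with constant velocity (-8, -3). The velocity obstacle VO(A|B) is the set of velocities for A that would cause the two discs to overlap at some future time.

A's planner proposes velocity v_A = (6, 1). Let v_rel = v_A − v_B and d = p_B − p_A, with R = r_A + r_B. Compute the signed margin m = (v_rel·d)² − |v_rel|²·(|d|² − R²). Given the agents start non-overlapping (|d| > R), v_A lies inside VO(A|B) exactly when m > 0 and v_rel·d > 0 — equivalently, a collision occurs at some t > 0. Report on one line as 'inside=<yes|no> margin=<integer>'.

d = (26, 9),  |d|² = 757;  R = 5+6 = 11,  c = 757−11² = 636
v_rel = (14, 4),  |v_rel|² = 212;  v_rel·d = (14)·(26) + (4)·(9) = 400
212·t² − 800·t + 636 = 0  ⇒  m = 400² − 212·636 = 25168
m = 25168 > 0,  v_rel·d = 400 > 0  ⇒  inside

inside=yes margin=25168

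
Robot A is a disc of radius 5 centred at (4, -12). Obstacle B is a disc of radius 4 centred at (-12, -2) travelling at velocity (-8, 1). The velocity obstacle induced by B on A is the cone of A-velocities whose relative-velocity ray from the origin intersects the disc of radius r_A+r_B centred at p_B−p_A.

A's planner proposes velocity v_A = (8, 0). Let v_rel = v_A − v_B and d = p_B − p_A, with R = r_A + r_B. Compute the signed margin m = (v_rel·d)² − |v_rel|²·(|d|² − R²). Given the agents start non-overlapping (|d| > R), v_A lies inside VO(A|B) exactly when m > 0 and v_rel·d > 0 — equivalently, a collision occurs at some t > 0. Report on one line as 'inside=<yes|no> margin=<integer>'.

d = (-16, 10),  |d|² = 356;  R = 5+4 = 9,  c = 356−9² = 275
v_rel = (16, -1),  |v_rel|² = 257;  v_rel·d = (16)·(-16) + (-1)·(10) = -266
257·t² + 532·t + 275 = 0  ⇒  m = (-266)² − 257·275 = 81
m = 81 > 0,  v_rel·d = -266 < 0  ⇒  outside

inside=no margin=81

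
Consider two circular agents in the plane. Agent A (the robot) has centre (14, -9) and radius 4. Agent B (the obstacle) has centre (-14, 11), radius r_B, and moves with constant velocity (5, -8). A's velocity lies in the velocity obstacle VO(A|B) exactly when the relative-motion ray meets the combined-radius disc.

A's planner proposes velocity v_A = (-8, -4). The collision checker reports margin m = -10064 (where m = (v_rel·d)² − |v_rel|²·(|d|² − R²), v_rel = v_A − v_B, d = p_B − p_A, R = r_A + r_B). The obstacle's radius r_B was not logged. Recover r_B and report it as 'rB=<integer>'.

m = -10064
d = (-28, 20);  v_rel = (-13, 4),  |v_rel|² = 185
v_rel×d = (-13)·(20) − (4)·(-28) = -148
since m = R²·185 − (-148)²:  R² = (21904 + -10064) / 185 = 64
R = √64 = 8  ⇒  r_B = 8 − 4 = 4

rB=4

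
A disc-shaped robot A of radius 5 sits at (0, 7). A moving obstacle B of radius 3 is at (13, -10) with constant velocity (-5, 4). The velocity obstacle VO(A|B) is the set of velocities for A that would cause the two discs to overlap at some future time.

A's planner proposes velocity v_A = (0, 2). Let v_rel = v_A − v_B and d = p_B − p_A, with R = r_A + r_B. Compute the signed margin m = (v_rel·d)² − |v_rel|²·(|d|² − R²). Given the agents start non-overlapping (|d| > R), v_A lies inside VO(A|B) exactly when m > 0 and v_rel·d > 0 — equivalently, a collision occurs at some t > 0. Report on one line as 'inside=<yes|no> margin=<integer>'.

d = (13, -17),  |d|² = 458;  R = 5+3 = 8,  c = 458−8² = 394
v_rel = (5, -2),  |v_rel|² = 29;  v_rel·d = (5)·(13) + (-2)·(-17) = 99
29·t² − 198·t + 394 = 0  ⇒  m = 99² − 29·394 = -1625
m = -1625 < 0,  v_rel·d = 99 > 0  ⇒  outside

inside=no margin=-1625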